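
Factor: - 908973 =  - 3^2 * 13^1*17^1 * 457^1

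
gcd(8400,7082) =2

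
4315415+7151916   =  11467331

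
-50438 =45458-95896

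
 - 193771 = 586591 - 780362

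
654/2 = 327 = 327.00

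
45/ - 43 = - 2 +41/43 = -1.05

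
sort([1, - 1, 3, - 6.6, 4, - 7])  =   [ - 7, -6.6,-1, 1, 3, 4 ] 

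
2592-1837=755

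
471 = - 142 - -613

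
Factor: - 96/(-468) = 2^3*3^( - 1 )*13^( - 1 ) = 8/39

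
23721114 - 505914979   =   - 482193865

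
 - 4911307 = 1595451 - 6506758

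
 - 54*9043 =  - 488322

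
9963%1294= 905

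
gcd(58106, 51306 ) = 34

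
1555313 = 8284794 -6729481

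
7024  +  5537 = 12561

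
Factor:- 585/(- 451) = 3^2*5^1*11^( - 1)*13^1 * 41^(-1) 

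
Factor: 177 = 3^1*59^1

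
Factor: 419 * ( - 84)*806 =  - 2^3*3^1*7^1*13^1*31^1*419^1  =  - 28367976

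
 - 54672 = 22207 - 76879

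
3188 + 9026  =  12214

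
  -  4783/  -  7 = 683 + 2/7 = 683.29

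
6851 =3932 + 2919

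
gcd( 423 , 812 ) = 1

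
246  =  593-347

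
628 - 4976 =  - 4348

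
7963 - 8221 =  - 258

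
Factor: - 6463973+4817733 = -1646240 = - 2^5*5^1*10289^1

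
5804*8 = 46432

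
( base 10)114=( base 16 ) 72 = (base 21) 59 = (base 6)310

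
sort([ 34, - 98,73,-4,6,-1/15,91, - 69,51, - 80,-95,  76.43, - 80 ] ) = [ - 98, - 95, - 80, - 80, - 69 , - 4,-1/15,6, 34,51,73,76.43, 91] 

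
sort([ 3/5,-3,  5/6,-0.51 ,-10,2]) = [ - 10,  -  3, - 0.51,3/5, 5/6,2]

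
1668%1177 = 491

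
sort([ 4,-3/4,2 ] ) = [ - 3/4,2,4]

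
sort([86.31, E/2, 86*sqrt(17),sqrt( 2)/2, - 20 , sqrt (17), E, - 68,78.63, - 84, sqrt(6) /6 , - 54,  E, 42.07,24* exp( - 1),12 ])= [ - 84 , - 68, - 54, - 20, sqrt(6)/6, sqrt(2)/2,  E/2, E,E, sqrt( 17) , 24* exp( - 1 ), 12, 42.07, 78.63, 86.31, 86*sqrt (17 ) ] 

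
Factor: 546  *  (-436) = - 238056 =- 2^3*3^1*7^1*13^1*109^1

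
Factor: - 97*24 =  - 2^3*3^1*97^1= - 2328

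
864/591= 1+91/197 = 1.46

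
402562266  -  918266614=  - 515704348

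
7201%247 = 38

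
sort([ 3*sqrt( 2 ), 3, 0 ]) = [0, 3, 3 * sqrt( 2)]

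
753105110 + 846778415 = 1599883525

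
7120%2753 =1614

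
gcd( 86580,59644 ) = 1924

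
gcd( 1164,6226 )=2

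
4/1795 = 4/1795 = 0.00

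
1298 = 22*59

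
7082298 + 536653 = 7618951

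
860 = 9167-8307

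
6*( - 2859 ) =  - 17154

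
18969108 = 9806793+9162315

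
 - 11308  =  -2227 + - 9081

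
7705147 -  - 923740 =8628887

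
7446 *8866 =66016236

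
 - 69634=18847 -88481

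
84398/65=1298+ 28/65  =  1298.43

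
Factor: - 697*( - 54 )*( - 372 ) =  - 14001336  =  - 2^3*3^4*17^1*31^1 * 41^1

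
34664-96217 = -61553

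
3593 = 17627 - 14034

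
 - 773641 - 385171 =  - 1158812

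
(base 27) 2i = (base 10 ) 72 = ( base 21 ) 39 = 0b1001000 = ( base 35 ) 22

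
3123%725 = 223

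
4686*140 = 656040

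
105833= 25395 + 80438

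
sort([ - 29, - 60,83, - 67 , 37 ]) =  [ - 67,-60, - 29,37,83]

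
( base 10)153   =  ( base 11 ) 12a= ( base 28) 5D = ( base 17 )90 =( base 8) 231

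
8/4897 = 8/4897 = 0.00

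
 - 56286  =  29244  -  85530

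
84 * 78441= 6589044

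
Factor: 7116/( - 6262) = - 2^1*3^1*31^(-1)*101^ (-1)*593^1= - 3558/3131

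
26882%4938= 2192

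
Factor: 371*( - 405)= - 150255 =- 3^4*5^1*7^1*53^1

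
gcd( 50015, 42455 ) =35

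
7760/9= 7760/9 = 862.22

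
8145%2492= 669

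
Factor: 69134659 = 11^1*149^1*42181^1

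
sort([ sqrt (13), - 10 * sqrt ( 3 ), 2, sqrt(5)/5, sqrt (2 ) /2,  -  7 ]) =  [ - 10*sqrt( 3 ),-7, sqrt( 5)/5,sqrt(2)/2, 2,sqrt( 13 )]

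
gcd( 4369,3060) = 17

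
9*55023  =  495207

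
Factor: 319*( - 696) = - 222024 = - 2^3*3^1* 11^1* 29^2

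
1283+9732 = 11015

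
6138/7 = 876 + 6/7 = 876.86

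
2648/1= 2648  =  2648.00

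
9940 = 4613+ 5327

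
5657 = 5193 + 464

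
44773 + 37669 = 82442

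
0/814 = 0 = 0.00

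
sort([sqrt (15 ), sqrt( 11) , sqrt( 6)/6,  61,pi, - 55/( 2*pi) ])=[-55/(2*pi ),sqrt (6) /6,pi, sqrt(11) , sqrt(15), 61]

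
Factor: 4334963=599^1*7237^1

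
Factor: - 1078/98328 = -539/49164 = - 2^ ( - 2)*3^( - 1)*7^2*11^1*17^( - 1)*241^(  -  1)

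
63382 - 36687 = 26695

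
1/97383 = 1/97383 = 0.00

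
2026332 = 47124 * 43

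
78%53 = 25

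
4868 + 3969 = 8837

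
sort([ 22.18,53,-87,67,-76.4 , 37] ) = [-87, - 76.4,22.18,  37,  53,67 ] 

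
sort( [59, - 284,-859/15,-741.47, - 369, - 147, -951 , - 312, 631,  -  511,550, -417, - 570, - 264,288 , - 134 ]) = [ - 951 ,-741.47, - 570, - 511  , - 417, - 369, - 312,  -  284, - 264,-147, - 134, - 859/15,59, 288, 550, 631 ] 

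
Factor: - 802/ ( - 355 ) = 2^1*5^( - 1 ) *71^( - 1) * 401^1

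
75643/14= 5403 + 1/14 = 5403.07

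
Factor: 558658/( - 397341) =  - 2^1* 3^ (-2 )*7^ ( - 2 )*17^ (-1 )*53^ (-1)*279329^1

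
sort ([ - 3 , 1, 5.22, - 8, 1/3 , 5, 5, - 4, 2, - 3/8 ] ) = [ - 8, - 4, - 3, - 3/8, 1/3, 1, 2,5, 5, 5.22 ]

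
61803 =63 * 981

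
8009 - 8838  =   - 829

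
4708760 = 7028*670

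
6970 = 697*10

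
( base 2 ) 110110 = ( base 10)54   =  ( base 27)20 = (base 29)1p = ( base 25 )24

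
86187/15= 28729/5 = 5745.80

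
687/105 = 229/35 =6.54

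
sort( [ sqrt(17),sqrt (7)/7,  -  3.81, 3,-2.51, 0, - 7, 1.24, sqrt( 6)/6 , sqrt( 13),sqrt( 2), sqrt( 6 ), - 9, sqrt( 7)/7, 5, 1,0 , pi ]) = [ - 9, - 7, - 3.81, - 2.51, 0, 0, sqrt( 7 ) /7, sqrt (7)/7, sqrt( 6)/6,1, 1.24, sqrt(2 ), sqrt ( 6), 3,pi,  sqrt(13),sqrt( 17), 5]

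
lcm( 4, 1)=4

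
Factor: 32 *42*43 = 57792=2^6*3^1*7^1*43^1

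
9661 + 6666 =16327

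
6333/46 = 137 + 31/46  =  137.67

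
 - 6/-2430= 1/405 = 0.00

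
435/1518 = 145/506 = 0.29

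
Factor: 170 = 2^1 * 5^1*17^1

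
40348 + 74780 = 115128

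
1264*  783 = 989712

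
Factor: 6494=2^1 * 17^1 * 191^1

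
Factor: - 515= - 5^1*103^1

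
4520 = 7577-3057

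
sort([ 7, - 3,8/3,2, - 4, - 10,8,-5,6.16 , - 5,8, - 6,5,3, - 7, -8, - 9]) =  [ - 10, - 9, - 8,-7, - 6 , - 5,-5, - 4, - 3, 2,8/3,3,5,  6.16,7,  8, 8 ] 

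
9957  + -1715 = 8242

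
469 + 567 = 1036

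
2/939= 2/939   =  0.00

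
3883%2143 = 1740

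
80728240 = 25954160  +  54774080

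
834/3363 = 278/1121 = 0.25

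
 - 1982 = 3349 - 5331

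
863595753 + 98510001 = 962105754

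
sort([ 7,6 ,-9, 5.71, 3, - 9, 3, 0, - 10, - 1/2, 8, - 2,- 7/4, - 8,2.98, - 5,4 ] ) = [ - 10, -9, - 9, - 8, - 5,- 2, - 7/4 ,-1/2,0, 2.98, 3, 3,4, 5.71, 6,7, 8]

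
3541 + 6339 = 9880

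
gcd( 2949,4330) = 1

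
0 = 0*38194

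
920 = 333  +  587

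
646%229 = 188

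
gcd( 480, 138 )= 6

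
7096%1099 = 502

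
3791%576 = 335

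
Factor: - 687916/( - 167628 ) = 3^ (-1)*61^(  -  1)*751^1 =751/183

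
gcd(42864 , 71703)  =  3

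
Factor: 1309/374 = 2^( - 1 )*7^1 = 7/2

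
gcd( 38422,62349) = 1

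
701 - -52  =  753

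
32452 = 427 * 76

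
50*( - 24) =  -1200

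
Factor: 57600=2^8*3^2*5^2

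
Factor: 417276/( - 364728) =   -  34773/30394 = -2^( - 1)*3^1 * 7^( - 1)*13^( - 1)* 67^1*167^( - 1 )*173^1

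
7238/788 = 3619/394  =  9.19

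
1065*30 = 31950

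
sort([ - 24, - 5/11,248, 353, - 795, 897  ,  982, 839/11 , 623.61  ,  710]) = [ - 795, - 24,-5/11 , 839/11 , 248, 353,623.61, 710, 897,982]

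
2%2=0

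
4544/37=122 + 30/37= 122.81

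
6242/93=6242/93 = 67.12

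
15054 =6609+8445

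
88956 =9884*9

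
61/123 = 61/123 = 0.50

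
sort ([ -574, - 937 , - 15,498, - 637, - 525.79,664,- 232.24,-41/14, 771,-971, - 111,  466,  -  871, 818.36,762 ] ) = [ - 971, - 937, - 871, - 637, - 574, - 525.79, - 232.24 , - 111 , - 15, - 41/14,466,498 , 664 , 762 , 771, 818.36]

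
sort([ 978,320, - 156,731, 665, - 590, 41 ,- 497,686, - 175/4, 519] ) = [ - 590, - 497, - 156, - 175/4,41, 320 , 519, 665,686, 731, 978 ] 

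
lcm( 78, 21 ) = 546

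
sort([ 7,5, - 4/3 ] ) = [ - 4/3,5, 7] 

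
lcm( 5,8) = 40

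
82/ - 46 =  - 2 + 5/23  =  - 1.78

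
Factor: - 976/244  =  - 4 = - 2^2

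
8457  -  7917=540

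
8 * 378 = 3024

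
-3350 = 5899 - 9249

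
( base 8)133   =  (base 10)91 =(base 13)70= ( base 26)3d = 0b1011011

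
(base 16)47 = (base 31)29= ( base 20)3b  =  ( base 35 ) 21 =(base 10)71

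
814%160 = 14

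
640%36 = 28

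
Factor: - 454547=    - 454547^1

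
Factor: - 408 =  - 2^3*3^1 * 17^1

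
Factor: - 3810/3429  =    -  2^1*3^ ( - 2 ) * 5^1=- 10/9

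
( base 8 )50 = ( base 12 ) 34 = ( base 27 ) 1D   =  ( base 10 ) 40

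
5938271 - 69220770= -63282499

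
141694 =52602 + 89092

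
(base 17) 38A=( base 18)325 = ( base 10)1013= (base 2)1111110101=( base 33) UN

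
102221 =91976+10245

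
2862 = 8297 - 5435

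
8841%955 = 246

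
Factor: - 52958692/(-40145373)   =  2^2*3^( -2 )*23^( - 1)*37^1*193939^( - 1 )*357829^1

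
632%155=12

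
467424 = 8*58428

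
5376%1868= 1640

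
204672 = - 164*(-1248 )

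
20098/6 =3349+2/3 = 3349.67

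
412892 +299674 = 712566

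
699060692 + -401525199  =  297535493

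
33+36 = 69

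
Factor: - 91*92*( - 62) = 519064=2^3*7^1*13^1*23^1 * 31^1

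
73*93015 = 6790095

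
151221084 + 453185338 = 604406422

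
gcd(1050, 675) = 75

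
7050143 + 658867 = 7709010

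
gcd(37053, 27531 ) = 207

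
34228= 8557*4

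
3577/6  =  596 + 1/6=596.17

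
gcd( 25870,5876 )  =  26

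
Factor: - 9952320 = -2^6*3^1*5^1 * 7^1*1481^1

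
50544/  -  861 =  - 16848/287 = - 58.70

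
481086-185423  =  295663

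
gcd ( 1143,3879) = 9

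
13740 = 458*30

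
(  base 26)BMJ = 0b1111101011011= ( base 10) 8027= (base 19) 1349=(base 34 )6w3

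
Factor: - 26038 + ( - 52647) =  - 5^1* 15737^1 = - 78685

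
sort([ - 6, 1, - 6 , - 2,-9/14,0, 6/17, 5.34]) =[-6, -6,  -  2,  -  9/14, 0,  6/17, 1, 5.34]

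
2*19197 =38394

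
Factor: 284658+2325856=2^1*59^1*22123^1  =  2610514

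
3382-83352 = - 79970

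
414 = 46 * 9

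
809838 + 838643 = 1648481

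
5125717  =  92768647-87642930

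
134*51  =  6834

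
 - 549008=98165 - 647173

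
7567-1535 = 6032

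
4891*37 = 180967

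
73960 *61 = 4511560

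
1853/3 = 1853/3 = 617.67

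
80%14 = 10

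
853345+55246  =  908591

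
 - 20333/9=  - 20333/9 = -2259.22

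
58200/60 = 970 = 970.00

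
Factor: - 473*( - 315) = 3^2*5^1*7^1 *11^1*43^1 = 148995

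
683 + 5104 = 5787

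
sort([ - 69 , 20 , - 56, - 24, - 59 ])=[- 69, - 59, - 56, -24,20] 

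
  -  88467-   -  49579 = -38888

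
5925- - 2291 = 8216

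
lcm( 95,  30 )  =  570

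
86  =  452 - 366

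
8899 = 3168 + 5731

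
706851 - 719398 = - 12547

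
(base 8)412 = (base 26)A6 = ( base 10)266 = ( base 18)ee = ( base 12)1A2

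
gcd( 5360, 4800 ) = 80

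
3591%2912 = 679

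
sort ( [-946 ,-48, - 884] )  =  [-946,-884, - 48]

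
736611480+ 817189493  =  1553800973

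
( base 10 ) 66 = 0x42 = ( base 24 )2i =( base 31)24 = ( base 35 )1v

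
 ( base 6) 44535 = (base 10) 6251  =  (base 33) 5oe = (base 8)14153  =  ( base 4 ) 1201223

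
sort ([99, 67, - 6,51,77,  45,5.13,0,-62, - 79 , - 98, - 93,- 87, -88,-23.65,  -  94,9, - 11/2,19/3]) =[ - 98, - 94, - 93, - 88, - 87, - 79, - 62, - 23.65, - 6, - 11/2,0, 5.13,19/3, 9, 45,51,67,77,99 ] 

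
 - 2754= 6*( - 459)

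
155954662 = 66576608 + 89378054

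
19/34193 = 19/34193 = 0.00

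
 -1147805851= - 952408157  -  195397694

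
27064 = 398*68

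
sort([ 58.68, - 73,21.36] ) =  [ - 73,21.36,58.68]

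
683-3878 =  - 3195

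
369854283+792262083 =1162116366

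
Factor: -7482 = -2^1 * 3^1*29^1*43^1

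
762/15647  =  762/15647 = 0.05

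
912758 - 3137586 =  - 2224828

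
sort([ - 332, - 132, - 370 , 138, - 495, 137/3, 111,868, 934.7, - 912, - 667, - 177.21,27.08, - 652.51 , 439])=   [ - 912  , - 667, - 652.51, - 495, - 370, - 332 , - 177.21, - 132,27.08, 137/3, 111,138, 439, 868,934.7 ]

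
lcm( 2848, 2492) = 19936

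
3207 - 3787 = - 580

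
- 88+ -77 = - 165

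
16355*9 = 147195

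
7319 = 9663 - 2344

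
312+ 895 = 1207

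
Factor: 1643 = 31^1 * 53^1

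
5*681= 3405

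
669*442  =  295698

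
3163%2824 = 339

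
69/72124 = 69/72124 = 0.00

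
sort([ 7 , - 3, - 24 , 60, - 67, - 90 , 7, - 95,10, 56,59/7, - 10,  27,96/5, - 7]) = [ - 95, - 90, - 67, - 24, - 10, - 7, - 3,7,  7, 59/7, 10, 96/5,27,56, 60]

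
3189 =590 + 2599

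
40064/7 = 5723+3/7 = 5723.43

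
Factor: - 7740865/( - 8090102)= 2^( - 1)*5^1*11^1*17^2*487^1*4045051^( - 1)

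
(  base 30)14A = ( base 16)406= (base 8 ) 2006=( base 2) 10000000110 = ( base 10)1030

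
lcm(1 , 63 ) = 63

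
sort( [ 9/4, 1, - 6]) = [  -  6, 1,9/4]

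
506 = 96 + 410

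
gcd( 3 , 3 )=3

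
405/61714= 405/61714 = 0.01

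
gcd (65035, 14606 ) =1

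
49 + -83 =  - 34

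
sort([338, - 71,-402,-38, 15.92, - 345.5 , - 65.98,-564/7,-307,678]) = [  -  402,-345.5 ,  -  307,-564/7, - 71,-65.98,  -  38,15.92,338,678] 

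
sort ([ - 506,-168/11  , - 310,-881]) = [-881,-506, - 310,  -  168/11 ]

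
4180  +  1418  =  5598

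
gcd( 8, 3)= 1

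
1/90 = 1/90 = 0.01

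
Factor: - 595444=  - 2^2*148861^1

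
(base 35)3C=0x75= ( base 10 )117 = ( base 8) 165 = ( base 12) 99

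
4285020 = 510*8402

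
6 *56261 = 337566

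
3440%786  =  296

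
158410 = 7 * 22630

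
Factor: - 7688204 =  -2^2*1153^1*1667^1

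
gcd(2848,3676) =4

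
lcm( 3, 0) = 0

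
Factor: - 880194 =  - 2^1*3^1*7^1 * 19^1*1103^1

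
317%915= 317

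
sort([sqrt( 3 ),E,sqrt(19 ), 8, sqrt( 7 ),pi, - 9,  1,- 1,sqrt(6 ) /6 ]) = [-9, - 1,sqrt( 6)/6,1, sqrt( 3), sqrt(7),E, pi, sqrt ( 19) , 8] 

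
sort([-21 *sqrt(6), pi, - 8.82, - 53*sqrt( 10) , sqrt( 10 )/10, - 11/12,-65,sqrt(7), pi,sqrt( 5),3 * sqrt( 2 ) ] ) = [  -  53*sqrt( 10), - 65, - 21*sqrt(6), - 8.82, - 11/12,sqrt( 10 )/10 , sqrt (5),sqrt(7 ) , pi , pi, 3 * sqrt( 2 ) ] 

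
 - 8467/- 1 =8467/1 = 8467.00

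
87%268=87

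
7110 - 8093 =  - 983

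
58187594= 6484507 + 51703087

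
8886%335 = 176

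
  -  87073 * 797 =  - 69397181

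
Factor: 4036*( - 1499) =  - 2^2*1009^1 * 1499^1 = -  6049964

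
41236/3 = 41236/3= 13745.33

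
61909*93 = 5757537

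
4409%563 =468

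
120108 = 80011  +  40097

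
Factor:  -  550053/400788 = -61117/44532 = - 2^( - 2)*3^( - 2)*7^1 * 1237^( -1)*8731^1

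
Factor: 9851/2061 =3^(-2 )*229^(-1)*9851^1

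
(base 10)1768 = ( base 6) 12104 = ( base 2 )11011101000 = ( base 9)2374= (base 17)620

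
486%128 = 102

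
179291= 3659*49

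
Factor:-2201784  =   - 2^3*3^1*13^1*7057^1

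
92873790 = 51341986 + 41531804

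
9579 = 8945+634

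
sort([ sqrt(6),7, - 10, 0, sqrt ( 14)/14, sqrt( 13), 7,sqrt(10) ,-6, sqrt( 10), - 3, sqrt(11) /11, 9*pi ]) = [ - 10,-6, -3,0, sqrt(14) /14, sqrt( 11) /11, sqrt( 6), sqrt( 10), sqrt( 10), sqrt(13 ), 7, 7, 9*pi]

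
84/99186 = 14/16531 = 0.00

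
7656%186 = 30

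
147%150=147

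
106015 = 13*8155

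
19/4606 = 19/4606 = 0.00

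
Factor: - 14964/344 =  -2^( - 1 )*3^1*29^1 = -87/2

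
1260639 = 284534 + 976105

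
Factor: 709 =709^1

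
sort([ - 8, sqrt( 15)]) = [ - 8,sqrt (15)] 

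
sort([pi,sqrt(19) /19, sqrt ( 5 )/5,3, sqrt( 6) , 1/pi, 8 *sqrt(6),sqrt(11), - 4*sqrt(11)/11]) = [ - 4*sqrt( 11 ) /11 , sqrt(19)/19, 1/pi, sqrt(5 )/5, sqrt( 6),3, pi,sqrt ( 11),8*sqrt(6)] 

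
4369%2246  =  2123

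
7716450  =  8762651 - 1046201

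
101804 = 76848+24956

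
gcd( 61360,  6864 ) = 208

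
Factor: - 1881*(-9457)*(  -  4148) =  - 73787183316=- 2^2*3^2 * 7^2*11^1*17^1*19^1*61^1*193^1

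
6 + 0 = 6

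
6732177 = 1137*5921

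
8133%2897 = 2339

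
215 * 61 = 13115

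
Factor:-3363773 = - 7^1*17^1*  23^1*1229^1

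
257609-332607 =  - 74998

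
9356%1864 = 36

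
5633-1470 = 4163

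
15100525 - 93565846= - 78465321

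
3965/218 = 3965/218 = 18.19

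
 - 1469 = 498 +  - 1967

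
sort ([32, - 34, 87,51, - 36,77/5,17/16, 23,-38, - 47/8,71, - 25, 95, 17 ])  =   [ - 38, -36,-34, - 25, - 47/8,17/16, 77/5, 17, 23, 32, 51, 71, 87,95] 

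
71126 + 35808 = 106934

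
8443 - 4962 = 3481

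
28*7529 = 210812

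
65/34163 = 65/34163= 0.00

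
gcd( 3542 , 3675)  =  7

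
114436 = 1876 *61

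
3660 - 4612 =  - 952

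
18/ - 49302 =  - 1/2739 = -0.00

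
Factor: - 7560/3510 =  - 28/13 = - 2^2*7^1*13^( - 1 ) 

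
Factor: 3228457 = 3228457^1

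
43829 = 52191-8362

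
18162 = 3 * 6054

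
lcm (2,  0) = 0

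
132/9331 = 132/9331 = 0.01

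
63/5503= 63/5503 = 0.01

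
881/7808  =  881/7808  =  0.11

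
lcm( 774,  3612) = 10836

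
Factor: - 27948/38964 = -137/191 = -137^1*191^( - 1) 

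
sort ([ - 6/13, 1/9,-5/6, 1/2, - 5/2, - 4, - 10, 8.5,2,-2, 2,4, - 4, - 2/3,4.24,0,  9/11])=[-10  , - 4 ,-4, - 5/2, - 2, - 5/6, - 2/3, - 6/13, 0, 1/9,1/2, 9/11, 2,2, 4,4.24, 8.5]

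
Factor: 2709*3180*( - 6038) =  - 52015075560= - 2^3*3^3*5^1*7^1*43^1*53^1*3019^1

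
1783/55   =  32+23/55= 32.42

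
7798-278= 7520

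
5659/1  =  5659 = 5659.00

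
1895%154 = 47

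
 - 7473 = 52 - 7525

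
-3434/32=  - 108 + 11/16  =  - 107.31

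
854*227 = 193858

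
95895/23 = 4169 + 8/23 = 4169.35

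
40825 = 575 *71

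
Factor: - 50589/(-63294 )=219/274 = 2^( - 1)*3^1*73^1*137^(  -  1)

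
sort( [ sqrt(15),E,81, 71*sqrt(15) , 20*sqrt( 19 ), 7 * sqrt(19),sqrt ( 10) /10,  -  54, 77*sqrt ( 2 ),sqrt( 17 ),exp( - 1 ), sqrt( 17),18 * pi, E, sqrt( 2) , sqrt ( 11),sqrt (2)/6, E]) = [ - 54 , sqrt ( 2 ) /6,sqrt( 10)/10, exp( - 1 ),sqrt ( 2), E, E,E,sqrt( 11), sqrt(15) , sqrt(17), sqrt( 17),7  *sqrt( 19),18*pi,81,  20*sqrt(19 ),77*sqrt( 2),71*sqrt( 15)]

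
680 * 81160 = 55188800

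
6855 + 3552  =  10407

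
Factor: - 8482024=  - 2^3*1060253^1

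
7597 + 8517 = 16114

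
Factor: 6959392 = 2^5 * 11^1*  17^1*1163^1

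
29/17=29/17 = 1.71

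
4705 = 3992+713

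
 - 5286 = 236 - 5522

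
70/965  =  14/193  =  0.07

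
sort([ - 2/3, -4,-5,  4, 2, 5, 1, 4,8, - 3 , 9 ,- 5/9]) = [- 5,-4, - 3, - 2/3, - 5/9 , 1, 2,4 , 4,5,8, 9 ]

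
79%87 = 79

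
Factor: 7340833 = 7340833^1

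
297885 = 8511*35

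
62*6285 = 389670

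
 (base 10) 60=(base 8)74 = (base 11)55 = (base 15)40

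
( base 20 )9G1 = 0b111101010001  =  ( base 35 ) 371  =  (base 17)D9B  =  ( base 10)3921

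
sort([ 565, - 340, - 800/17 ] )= [ - 340, - 800/17, 565 ] 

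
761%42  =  5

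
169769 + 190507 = 360276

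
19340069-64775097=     -  45435028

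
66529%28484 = 9561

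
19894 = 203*98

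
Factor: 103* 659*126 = 2^1*3^2*7^1*103^1*659^1 = 8552502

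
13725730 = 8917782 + 4807948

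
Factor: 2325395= 5^1*465079^1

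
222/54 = 4 + 1/9 = 4.11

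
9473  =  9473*1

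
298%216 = 82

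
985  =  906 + 79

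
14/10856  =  7/5428=0.00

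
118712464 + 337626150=456338614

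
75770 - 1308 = 74462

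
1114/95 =1114/95 =11.73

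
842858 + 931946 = 1774804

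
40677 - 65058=- 24381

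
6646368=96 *69233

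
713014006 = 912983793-199969787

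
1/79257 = 1/79257 = 0.00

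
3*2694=8082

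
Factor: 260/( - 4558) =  - 2^1 *5^1*13^1 *43^(-1 )*53^ ( - 1 )  =  -  130/2279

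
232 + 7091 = 7323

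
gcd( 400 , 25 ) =25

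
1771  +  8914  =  10685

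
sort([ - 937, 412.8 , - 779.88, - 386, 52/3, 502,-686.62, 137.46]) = [ - 937,-779.88, - 686.62,- 386,52/3, 137.46, 412.8,502]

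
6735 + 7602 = 14337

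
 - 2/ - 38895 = 2/38895 = 0.00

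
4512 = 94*48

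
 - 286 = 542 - 828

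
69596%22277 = 2765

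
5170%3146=2024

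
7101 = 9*789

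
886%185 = 146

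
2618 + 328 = 2946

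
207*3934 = 814338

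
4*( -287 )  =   - 1148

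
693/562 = 693/562=1.23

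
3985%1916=153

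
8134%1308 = 286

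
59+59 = 118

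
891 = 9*99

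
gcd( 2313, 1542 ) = 771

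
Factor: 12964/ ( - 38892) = - 1/3  =  -  3^ ( - 1)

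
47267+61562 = 108829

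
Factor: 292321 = 67^1*4363^1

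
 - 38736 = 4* ( - 9684 ) 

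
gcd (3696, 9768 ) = 264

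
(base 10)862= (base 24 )1bm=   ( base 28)12M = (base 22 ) 1H4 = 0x35e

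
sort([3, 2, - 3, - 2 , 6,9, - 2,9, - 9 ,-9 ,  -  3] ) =[ - 9, - 9, - 3, - 3,  -  2, - 2,2,3,6,9,9] 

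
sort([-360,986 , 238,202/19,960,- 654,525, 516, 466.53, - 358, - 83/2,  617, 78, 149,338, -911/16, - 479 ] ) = [ - 654, - 479, - 360, - 358, - 911/16, - 83/2,  202/19, 78, 149, 238, 338, 466.53, 516, 525, 617,960 , 986 ] 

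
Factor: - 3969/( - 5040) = 2^( - 4 ) * 3^2*5^( -1 ) * 7^1= 63/80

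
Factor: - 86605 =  - 5^1*17321^1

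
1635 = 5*327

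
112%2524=112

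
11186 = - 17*( - 658)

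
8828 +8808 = 17636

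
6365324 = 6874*926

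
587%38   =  17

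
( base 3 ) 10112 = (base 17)5A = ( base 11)87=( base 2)1011111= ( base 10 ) 95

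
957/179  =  957/179=5.35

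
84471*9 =760239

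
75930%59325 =16605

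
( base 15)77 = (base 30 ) 3m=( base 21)57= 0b1110000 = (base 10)112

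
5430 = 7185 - 1755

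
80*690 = 55200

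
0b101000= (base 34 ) 16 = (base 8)50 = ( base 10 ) 40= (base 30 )1A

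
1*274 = 274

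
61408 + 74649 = 136057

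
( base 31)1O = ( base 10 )55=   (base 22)2B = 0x37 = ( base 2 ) 110111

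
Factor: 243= 3^5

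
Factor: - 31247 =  - 31247^1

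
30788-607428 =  - 576640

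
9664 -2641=7023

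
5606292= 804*6973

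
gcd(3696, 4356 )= 132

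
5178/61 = 84 + 54/61 = 84.89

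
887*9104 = 8075248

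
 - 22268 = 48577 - 70845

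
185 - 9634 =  - 9449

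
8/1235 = 8/1235=0.01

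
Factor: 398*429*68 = 11610456 = 2^3 *3^1*11^1*13^1 * 17^1 * 199^1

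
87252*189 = 16490628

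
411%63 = 33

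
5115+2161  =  7276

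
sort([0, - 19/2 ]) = [ - 19/2, 0] 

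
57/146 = 57/146 = 0.39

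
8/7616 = 1/952= 0.00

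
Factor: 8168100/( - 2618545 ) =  - 1633620/523709  =  - 2^2*3^1*5^1 *19^1 * 367^( - 1)*1427^( - 1) * 1433^1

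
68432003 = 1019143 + 67412860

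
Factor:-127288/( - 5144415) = 2^3*3^( - 1 ) * 5^( - 1)*7^1*193^( - 1 ) * 1777^(- 1 )*2273^1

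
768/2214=128/369= 0.35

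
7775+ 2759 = 10534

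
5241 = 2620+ 2621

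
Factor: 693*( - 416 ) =-288288 = -2^5*3^2*7^1* 11^1*13^1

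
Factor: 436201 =31^1 * 14071^1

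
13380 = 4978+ 8402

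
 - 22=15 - 37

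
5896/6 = 982 + 2/3 = 982.67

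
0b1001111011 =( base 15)2C5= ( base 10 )635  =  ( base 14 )335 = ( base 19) 1E8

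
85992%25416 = 9744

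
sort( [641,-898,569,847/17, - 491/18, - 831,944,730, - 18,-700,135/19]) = [ - 898, - 831, - 700, - 491/18, - 18, 135/19,847/17,569,  641,  730,944 ]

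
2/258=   1/129=0.01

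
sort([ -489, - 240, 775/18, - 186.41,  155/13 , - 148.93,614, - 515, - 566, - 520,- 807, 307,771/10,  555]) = [ - 807, - 566, - 520, - 515, - 489,  -  240, - 186.41, - 148.93,155/13, 775/18,771/10, 307, 555, 614 ]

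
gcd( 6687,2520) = 9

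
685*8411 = 5761535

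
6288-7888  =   -1600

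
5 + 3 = 8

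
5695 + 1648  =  7343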